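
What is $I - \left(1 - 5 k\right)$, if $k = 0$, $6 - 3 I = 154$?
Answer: $- \frac{151}{3} \approx -50.333$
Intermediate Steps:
$I = - \frac{148}{3}$ ($I = 2 - \frac{154}{3} = - \frac{148}{3} \approx -49.333$)
$I - \left(1 - 5 k\right) = - \frac{148}{3} - \left(1 - 0\right) = - \frac{148}{3} - \left(1 + 0\right) = - \frac{148}{3} - 1 = - \frac{151}{3}$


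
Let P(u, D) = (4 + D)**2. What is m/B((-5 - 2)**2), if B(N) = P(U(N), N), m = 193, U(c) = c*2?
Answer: 193/2809 ≈ 0.068708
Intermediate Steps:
U(c) = 2*c
B(N) = (4 + N)**2
m/B((-5 - 2)**2) = 193/((4 + (-5 - 2)**2)**2) = 193/((4 + (-7)**2)**2) = 193/((4 + 49)**2) = 193/(53**2) = 193/2809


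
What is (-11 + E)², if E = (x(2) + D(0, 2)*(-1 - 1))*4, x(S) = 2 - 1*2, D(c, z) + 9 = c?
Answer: 3721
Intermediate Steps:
D(c, z) = -9 + c
x(S) = 0 (x(S) = 2 - 2 = 0)
E = 72 (E = (0 + (-9 + 0)*(-1 - 1))*4 = (0 - 9*(-2))*4 = (0 + 18)*4 = 18*4 = 72)
(-11 + E)² = (-11 + 72)² = 61² = 3721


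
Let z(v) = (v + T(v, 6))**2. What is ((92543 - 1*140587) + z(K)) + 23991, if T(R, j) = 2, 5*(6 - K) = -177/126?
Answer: -1057713179/44100 ≈ -23984.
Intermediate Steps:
K = 1319/210 (K = 6 - (-177)/(5*126) = 6 - 1/5*(-59/42) = 6 + 59/210 = 1319/210 ≈ 6.2810)
z(v) = (2 + v)**2 (z(v) = (v + 2)**2 = (2 + v)**2)
((92543 - 1*140587) + z(K)) + 23991 = ((92543 - 1*140587) + (2 + 1319/210)**2) + 23991 = ((92543 - 140587) + (1739/210)**2) + 23991 = (-48044 + 3024121/44100) + 23991 = -2115716279/44100 + 23991 = -1057713179/44100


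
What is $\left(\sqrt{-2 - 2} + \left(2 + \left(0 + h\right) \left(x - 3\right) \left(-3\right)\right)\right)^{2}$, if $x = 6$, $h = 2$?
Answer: $252 - 64 i \approx 252.0 - 64.0 i$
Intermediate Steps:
$\left(\sqrt{-2 - 2} + \left(2 + \left(0 + h\right) \left(x - 3\right) \left(-3\right)\right)\right)^{2} = \left(\sqrt{-2 - 2} + \left(2 + \left(0 + 2\right) \left(6 - 3\right) \left(-3\right)\right)\right)^{2} = \left(\sqrt{-4} + \left(2 + 2 \cdot 3 \left(-3\right)\right)\right)^{2} = \left(2 i + \left(2 + 6 \left(-3\right)\right)\right)^{2} = \left(2 i + \left(2 - 18\right)\right)^{2} = \left(2 i - 16\right)^{2} = \left(-16 + 2 i\right)^{2}$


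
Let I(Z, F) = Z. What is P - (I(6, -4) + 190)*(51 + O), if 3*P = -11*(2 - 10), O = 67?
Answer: -69296/3 ≈ -23099.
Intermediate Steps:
P = 88/3 (P = (-11*(2 - 10))/3 = (-11*(-8))/3 = (⅓)*88 = 88/3 ≈ 29.333)
P - (I(6, -4) + 190)*(51 + O) = 88/3 - (6 + 190)*(51 + 67) = 88/3 - 196*118 = 88/3 - 1*23128 = 88/3 - 23128 = -69296/3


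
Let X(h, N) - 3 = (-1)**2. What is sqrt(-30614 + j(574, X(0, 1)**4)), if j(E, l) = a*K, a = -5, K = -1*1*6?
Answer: 2*I*sqrt(7646) ≈ 174.88*I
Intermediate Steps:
X(h, N) = 4 (X(h, N) = 3 + (-1)**2 = 3 + 1 = 4)
K = -6 (K = -1*6 = -6)
j(E, l) = 30 (j(E, l) = -5*(-6) = 30)
sqrt(-30614 + j(574, X(0, 1)**4)) = sqrt(-30614 + 30) = sqrt(-30584) = 2*I*sqrt(7646)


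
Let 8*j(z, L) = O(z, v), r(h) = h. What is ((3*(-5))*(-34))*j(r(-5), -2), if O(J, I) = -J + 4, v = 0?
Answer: 2295/4 ≈ 573.75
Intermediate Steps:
O(J, I) = 4 - J
j(z, L) = 1/2 - z/8 (j(z, L) = (4 - z)/8 = 1/2 - z/8)
((3*(-5))*(-34))*j(r(-5), -2) = ((3*(-5))*(-34))*(1/2 - 1/8*(-5)) = (-15*(-34))*(1/2 + 5/8) = 510*(9/8) = 2295/4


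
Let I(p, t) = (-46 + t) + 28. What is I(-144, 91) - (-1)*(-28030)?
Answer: -27957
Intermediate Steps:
I(p, t) = -18 + t
I(-144, 91) - (-1)*(-28030) = (-18 + 91) - (-1)*(-28030) = 73 - 1*28030 = 73 - 28030 = -27957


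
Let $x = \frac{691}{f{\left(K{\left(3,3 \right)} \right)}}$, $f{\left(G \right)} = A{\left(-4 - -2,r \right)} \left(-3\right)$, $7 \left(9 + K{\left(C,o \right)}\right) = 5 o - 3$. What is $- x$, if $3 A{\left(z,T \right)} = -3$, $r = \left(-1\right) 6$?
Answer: $- \frac{691}{3} \approx -230.33$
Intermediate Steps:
$r = -6$
$A{\left(z,T \right)} = -1$ ($A{\left(z,T \right)} = \frac{1}{3} \left(-3\right) = -1$)
$K{\left(C,o \right)} = - \frac{66}{7} + \frac{5 o}{7}$ ($K{\left(C,o \right)} = -9 + \frac{5 o - 3}{7} = -9 + \frac{-3 + 5 o}{7} = -9 + \left(- \frac{3}{7} + \frac{5 o}{7}\right) = - \frac{66}{7} + \frac{5 o}{7}$)
$f{\left(G \right)} = 3$ ($f{\left(G \right)} = \left(-1\right) \left(-3\right) = 3$)
$x = \frac{691}{3} \approx 230.33$
$- x = \left(-1\right) \frac{691}{3} = - \frac{691}{3}$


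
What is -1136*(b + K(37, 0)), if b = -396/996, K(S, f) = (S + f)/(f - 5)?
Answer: 3676096/415 ≈ 8858.1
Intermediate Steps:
K(S, f) = (S + f)/(-5 + f)
b = -33/83 (b = -396*1/996 = -33/83 ≈ -0.39759)
-1136*(b + K(37, 0)) = -1136*(-33/83 + (37 + 0)/(-5 + 0)) = -1136*(-33/83 + 37/(-5)) = -1136*(-33/83 - ⅕*37) = -1136*(-33/83 - 37/5) = -1136*(-3236/415) = 3676096/415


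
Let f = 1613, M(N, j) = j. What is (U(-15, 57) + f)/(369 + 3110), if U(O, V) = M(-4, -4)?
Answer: 1609/3479 ≈ 0.46249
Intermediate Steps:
U(O, V) = -4
(U(-15, 57) + f)/(369 + 3110) = (-4 + 1613)/(369 + 3110) = 1609/3479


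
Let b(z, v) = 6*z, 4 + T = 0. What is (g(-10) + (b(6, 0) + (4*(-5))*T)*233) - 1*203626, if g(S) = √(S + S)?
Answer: -176598 + 2*I*√5 ≈ -1.766e+5 + 4.4721*I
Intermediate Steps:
T = -4 (T = -4 + 0 = -4)
g(S) = √2*√S (g(S) = √(2*S) = √2*√S)
(g(-10) + (b(6, 0) + (4*(-5))*T)*233) - 1*203626 = (√2*√(-10) + (6*6 + (4*(-5))*(-4))*233) - 1*203626 = (√2*(I*√10) + (36 - 20*(-4))*233) - 203626 = (2*I*√5 + (36 + 80)*233) - 203626 = (2*I*√5 + 116*233) - 203626 = (2*I*√5 + 27028) - 203626 = (27028 + 2*I*√5) - 203626 = -176598 + 2*I*√5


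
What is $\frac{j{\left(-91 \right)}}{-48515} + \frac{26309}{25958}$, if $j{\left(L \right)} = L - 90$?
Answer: $\frac{1281079533}{1259352370} \approx 1.0173$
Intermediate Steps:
$j{\left(L \right)} = -90 + L$
$\frac{j{\left(-91 \right)}}{-48515} + \frac{26309}{25958} = \frac{-90 - 91}{-48515} + \frac{26309}{25958} = \left(-181\right) \left(- \frac{1}{48515}\right) + 26309 \cdot \frac{1}{25958} = \frac{181}{48515} + \frac{26309}{25958} = \frac{1281079533}{1259352370}$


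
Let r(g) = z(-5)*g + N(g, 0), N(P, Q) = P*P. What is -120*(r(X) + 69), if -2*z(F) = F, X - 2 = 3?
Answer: -12780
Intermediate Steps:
X = 5 (X = 2 + 3 = 5)
z(F) = -F/2
N(P, Q) = P**2
r(g) = g**2 + 5*g/2 (r(g) = (-1/2*(-5))*g + g**2 = 5*g/2 + g**2 = g**2 + 5*g/2)
-120*(r(X) + 69) = -120*((1/2)*5*(5 + 2*5) + 69) = -120*((1/2)*5*(5 + 10) + 69) = -120*((1/2)*5*15 + 69) = -120*(75/2 + 69) = -120*213/2 = -12780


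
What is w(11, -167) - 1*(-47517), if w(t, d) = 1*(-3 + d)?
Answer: 47347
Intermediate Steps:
w(t, d) = -3 + d
w(11, -167) - 1*(-47517) = (-3 - 167) - 1*(-47517) = -170 + 47517 = 47347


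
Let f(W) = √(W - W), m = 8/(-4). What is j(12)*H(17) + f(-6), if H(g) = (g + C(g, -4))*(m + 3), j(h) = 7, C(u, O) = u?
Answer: 238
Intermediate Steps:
m = -2 (m = 8*(-¼) = -2)
f(W) = 0 (f(W) = √0 = 0)
H(g) = 2*g (H(g) = (g + g)*(-2 + 3) = (2*g)*1 = 2*g)
j(12)*H(17) + f(-6) = 7*(2*17) + 0 = 7*34 + 0 = 238 + 0 = 238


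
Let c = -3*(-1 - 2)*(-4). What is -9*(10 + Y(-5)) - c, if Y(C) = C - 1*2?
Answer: 9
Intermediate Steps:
Y(C) = -2 + C (Y(C) = C - 2 = -2 + C)
c = -36 (c = -3*(-3)*(-4) = 9*(-4) = -36)
-9*(10 + Y(-5)) - c = -9*(10 + (-2 - 5)) - 1*(-36) = -9*(10 - 7) + 36 = -9*3 + 36 = -27 + 36 = 9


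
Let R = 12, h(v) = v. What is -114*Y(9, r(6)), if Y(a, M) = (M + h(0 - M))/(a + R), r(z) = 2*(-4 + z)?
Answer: 0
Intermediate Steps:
r(z) = -8 + 2*z
Y(a, M) = 0 (Y(a, M) = (M + (0 - M))/(a + 12) = (M - M)/(12 + a) = 0/(12 + a) = 0)
-114*Y(9, r(6)) = -114*0 = 0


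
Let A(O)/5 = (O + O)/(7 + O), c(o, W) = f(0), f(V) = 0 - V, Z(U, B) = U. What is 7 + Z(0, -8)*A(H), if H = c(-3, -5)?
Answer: 7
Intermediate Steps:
f(V) = -V
c(o, W) = 0 (c(o, W) = -1*0 = 0)
H = 0
A(O) = 10*O/(7 + O) (A(O) = 5*((O + O)/(7 + O)) = 5*((2*O)/(7 + O)) = 5*(2*O/(7 + O)) = 10*O/(7 + O))
7 + Z(0, -8)*A(H) = 7 + 0*(10*0/(7 + 0)) = 7 + 0*(10*0/7) = 7 + 0*(10*0*(1/7)) = 7 + 0*0 = 7 + 0 = 7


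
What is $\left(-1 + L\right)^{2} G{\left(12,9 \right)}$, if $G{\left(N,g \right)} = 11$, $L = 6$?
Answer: $275$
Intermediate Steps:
$\left(-1 + L\right)^{2} G{\left(12,9 \right)} = \left(-1 + 6\right)^{2} \cdot 11 = 5^{2} \cdot 11 = 25 \cdot 11 = 275$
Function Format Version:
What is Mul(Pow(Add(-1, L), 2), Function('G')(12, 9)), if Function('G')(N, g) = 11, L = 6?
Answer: 275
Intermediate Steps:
Mul(Pow(Add(-1, L), 2), Function('G')(12, 9)) = Mul(Pow(Add(-1, 6), 2), 11) = Mul(Pow(5, 2), 11) = Mul(25, 11) = 275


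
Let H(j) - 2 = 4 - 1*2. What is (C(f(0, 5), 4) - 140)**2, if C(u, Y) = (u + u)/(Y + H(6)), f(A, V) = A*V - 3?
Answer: 316969/16 ≈ 19811.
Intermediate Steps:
H(j) = 4 (H(j) = 2 + (4 - 1*2) = 2 + (4 - 2) = 2 + 2 = 4)
f(A, V) = -3 + A*V
C(u, Y) = 2*u/(4 + Y) (C(u, Y) = (u + u)/(Y + 4) = (2*u)/(4 + Y) = 2*u/(4 + Y))
(C(f(0, 5), 4) - 140)**2 = (2*(-3 + 0*5)/(4 + 4) - 140)**2 = (2*(-3 + 0)/8 - 140)**2 = (2*(-3)*(1/8) - 140)**2 = (-3/4 - 140)**2 = (-563/4)**2 = 316969/16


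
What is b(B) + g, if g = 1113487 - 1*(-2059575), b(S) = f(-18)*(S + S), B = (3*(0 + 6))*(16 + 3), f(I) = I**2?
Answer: 3394678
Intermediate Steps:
B = 342 (B = (3*6)*19 = 18*19 = 342)
b(S) = 648*S (b(S) = (-18)**2*(S + S) = 324*(2*S) = 648*S)
g = 3173062 (g = 1113487 + 2059575 = 3173062)
b(B) + g = 648*342 + 3173062 = 221616 + 3173062 = 3394678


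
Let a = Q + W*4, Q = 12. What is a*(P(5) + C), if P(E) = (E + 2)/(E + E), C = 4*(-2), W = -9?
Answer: 876/5 ≈ 175.20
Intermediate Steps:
C = -8
P(E) = (2 + E)/(2*E) (P(E) = (2 + E)/((2*E)) = (2 + E)*(1/(2*E)) = (2 + E)/(2*E))
a = -24 (a = 12 - 9*4 = 12 - 36 = -24)
a*(P(5) + C) = -24*((½)*(2 + 5)/5 - 8) = -24*((½)*(⅕)*7 - 8) = -24*(7/10 - 8) = -24*(-73/10) = 876/5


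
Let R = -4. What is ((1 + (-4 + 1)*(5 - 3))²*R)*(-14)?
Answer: 1400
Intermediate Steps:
((1 + (-4 + 1)*(5 - 3))²*R)*(-14) = ((1 + (-4 + 1)*(5 - 3))²*(-4))*(-14) = ((1 - 3*2)²*(-4))*(-14) = ((1 - 6)²*(-4))*(-14) = ((-5)²*(-4))*(-14) = (25*(-4))*(-14) = -100*(-14) = 1400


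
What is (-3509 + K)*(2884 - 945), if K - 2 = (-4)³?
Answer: -6924169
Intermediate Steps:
K = -62 (K = 2 + (-4)³ = 2 - 64 = -62)
(-3509 + K)*(2884 - 945) = (-3509 - 62)*(2884 - 945) = -3571*1939 = -6924169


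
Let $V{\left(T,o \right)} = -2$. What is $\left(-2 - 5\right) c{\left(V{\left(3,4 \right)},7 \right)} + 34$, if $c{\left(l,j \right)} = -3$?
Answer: $55$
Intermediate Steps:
$\left(-2 - 5\right) c{\left(V{\left(3,4 \right)},7 \right)} + 34 = \left(-2 - 5\right) \left(-3\right) + 34 = \left(-7\right) \left(-3\right) + 34 = 21 + 34 = 55$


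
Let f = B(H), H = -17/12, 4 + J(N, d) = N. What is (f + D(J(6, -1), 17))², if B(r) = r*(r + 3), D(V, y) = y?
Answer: 4515625/20736 ≈ 217.77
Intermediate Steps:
J(N, d) = -4 + N
H = -17/12 (H = -17*1/12 = -17/12 ≈ -1.4167)
B(r) = r*(3 + r)
f = -323/144 (f = -17*(3 - 17/12)/12 = -17/12*19/12 = -323/144 ≈ -2.2431)
(f + D(J(6, -1), 17))² = (-323/144 + 17)² = (2125/144)² = 4515625/20736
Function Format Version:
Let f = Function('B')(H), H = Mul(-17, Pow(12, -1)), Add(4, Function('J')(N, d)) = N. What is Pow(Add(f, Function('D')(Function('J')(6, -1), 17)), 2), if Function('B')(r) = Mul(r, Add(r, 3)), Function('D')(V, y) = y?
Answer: Rational(4515625, 20736) ≈ 217.77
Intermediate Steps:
Function('J')(N, d) = Add(-4, N)
H = Rational(-17, 12) (H = Mul(-17, Rational(1, 12)) = Rational(-17, 12) ≈ -1.4167)
Function('B')(r) = Mul(r, Add(3, r))
f = Rational(-323, 144) (f = Mul(Rational(-17, 12), Add(3, Rational(-17, 12))) = Mul(Rational(-17, 12), Rational(19, 12)) = Rational(-323, 144) ≈ -2.2431)
Pow(Add(f, Function('D')(Function('J')(6, -1), 17)), 2) = Pow(Add(Rational(-323, 144), 17), 2) = Pow(Rational(2125, 144), 2) = Rational(4515625, 20736)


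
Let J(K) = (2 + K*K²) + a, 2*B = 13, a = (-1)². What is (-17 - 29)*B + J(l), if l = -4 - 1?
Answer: -421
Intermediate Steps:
a = 1
B = 13/2 (B = (½)*13 = 13/2 ≈ 6.5000)
l = -5
J(K) = 3 + K³ (J(K) = (2 + K*K²) + 1 = (2 + K³) + 1 = 3 + K³)
(-17 - 29)*B + J(l) = (-17 - 29)*(13/2) + (3 + (-5)³) = -46*13/2 + (3 - 125) = -299 - 122 = -421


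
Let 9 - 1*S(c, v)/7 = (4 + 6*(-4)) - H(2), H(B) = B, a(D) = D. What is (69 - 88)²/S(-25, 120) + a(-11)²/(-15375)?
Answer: 5524118/3336375 ≈ 1.6557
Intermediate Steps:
S(c, v) = 217 (S(c, v) = 63 - 7*((4 + 6*(-4)) - 1*2) = 63 - 7*((4 - 24) - 2) = 63 - 7*(-20 - 2) = 63 - 7*(-22) = 63 + 154 = 217)
(69 - 88)²/S(-25, 120) + a(-11)²/(-15375) = (69 - 88)²/217 + (-11)²/(-15375) = (-19)²*(1/217) + 121*(-1/15375) = 361*(1/217) - 121/15375 = 361/217 - 121/15375 = 5524118/3336375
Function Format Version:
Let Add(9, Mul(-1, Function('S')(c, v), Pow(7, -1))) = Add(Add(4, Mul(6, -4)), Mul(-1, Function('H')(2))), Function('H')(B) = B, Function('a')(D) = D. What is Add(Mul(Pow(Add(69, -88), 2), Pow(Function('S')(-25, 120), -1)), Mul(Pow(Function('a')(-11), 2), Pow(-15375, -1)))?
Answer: Rational(5524118, 3336375) ≈ 1.6557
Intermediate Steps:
Function('S')(c, v) = 217 (Function('S')(c, v) = Add(63, Mul(-7, Add(Add(4, Mul(6, -4)), Mul(-1, 2)))) = Add(63, Mul(-7, Add(Add(4, -24), -2))) = Add(63, Mul(-7, Add(-20, -2))) = Add(63, Mul(-7, -22)) = Add(63, 154) = 217)
Add(Mul(Pow(Add(69, -88), 2), Pow(Function('S')(-25, 120), -1)), Mul(Pow(Function('a')(-11), 2), Pow(-15375, -1))) = Add(Mul(Pow(Add(69, -88), 2), Pow(217, -1)), Mul(Pow(-11, 2), Pow(-15375, -1))) = Add(Mul(Pow(-19, 2), Rational(1, 217)), Mul(121, Rational(-1, 15375))) = Add(Mul(361, Rational(1, 217)), Rational(-121, 15375)) = Add(Rational(361, 217), Rational(-121, 15375)) = Rational(5524118, 3336375)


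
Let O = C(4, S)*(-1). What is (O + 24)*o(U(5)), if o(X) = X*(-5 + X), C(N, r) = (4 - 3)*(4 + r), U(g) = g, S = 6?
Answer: 0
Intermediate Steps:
C(N, r) = 4 + r (C(N, r) = 1*(4 + r) = 4 + r)
O = -10 (O = (4 + 6)*(-1) = 10*(-1) = -10)
(O + 24)*o(U(5)) = (-10 + 24)*(5*(-5 + 5)) = 14*(5*0) = 14*0 = 0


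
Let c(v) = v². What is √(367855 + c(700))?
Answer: √857855 ≈ 926.21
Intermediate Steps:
√(367855 + c(700)) = √(367855 + 700²) = √(367855 + 490000) = √857855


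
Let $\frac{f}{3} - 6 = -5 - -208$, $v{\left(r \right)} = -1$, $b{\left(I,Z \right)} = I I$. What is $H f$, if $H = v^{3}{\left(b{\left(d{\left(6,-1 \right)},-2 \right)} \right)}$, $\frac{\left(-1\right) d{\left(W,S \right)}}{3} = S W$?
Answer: $-627$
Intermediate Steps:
$d{\left(W,S \right)} = - 3 S W$
$b{\left(I,Z \right)} = I^{2}$
$f = 627$ ($f = 18 + 3 \left(-5 - -208\right) = 18 + 3 \left(-5 + 208\right) = 18 + 3 \cdot 203 = 18 + 609 = 627$)
$H = -1$ ($H = \left(-1\right)^{3} = -1$)
$H f = \left(-1\right) 627 = -627$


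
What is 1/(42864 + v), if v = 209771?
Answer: 1/252635 ≈ 3.9583e-6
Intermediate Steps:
1/(42864 + v) = 1/(42864 + 209771) = 1/252635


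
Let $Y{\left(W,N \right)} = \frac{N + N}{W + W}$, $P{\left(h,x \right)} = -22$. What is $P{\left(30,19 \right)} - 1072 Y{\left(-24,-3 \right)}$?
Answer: $-156$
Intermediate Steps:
$Y{\left(W,N \right)} = \frac{N}{W}$ ($Y{\left(W,N \right)} = \frac{2 N}{2 W} = 2 N \frac{1}{2 W} = \frac{N}{W}$)
$P{\left(30,19 \right)} - 1072 Y{\left(-24,-3 \right)} = -22 - 1072 \left(- \frac{3}{-24}\right) = -22 - 1072 \left(\left(-3\right) \left(- \frac{1}{24}\right)\right) = -22 - 134 = -156$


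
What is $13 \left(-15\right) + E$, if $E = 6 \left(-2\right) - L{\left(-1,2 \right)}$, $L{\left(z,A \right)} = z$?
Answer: $-206$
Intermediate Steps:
$E = -11$ ($E = 6 \left(-2\right) - -1 = -12 + 1 = -11$)
$13 \left(-15\right) + E = 13 \left(-15\right) - 11 = -195 - 11 = -206$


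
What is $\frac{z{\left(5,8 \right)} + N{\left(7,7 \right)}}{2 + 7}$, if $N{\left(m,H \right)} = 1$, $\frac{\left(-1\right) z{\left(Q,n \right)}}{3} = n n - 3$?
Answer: $- \frac{182}{9} \approx -20.222$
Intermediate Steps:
$z{\left(Q,n \right)} = 9 - 3 n^{2}$ ($z{\left(Q,n \right)} = - 3 \left(n n - 3\right) = - 3 \left(n^{2} - 3\right) = - 3 \left(-3 + n^{2}\right) = 9 - 3 n^{2}$)
$\frac{z{\left(5,8 \right)} + N{\left(7,7 \right)}}{2 + 7} = \frac{\left(9 - 3 \cdot 8^{2}\right) + 1}{2 + 7} = \frac{\left(9 - 192\right) + 1}{9} = \left(\left(9 - 192\right) + 1\right) \frac{1}{9} = \left(-183 + 1\right) \frac{1}{9} = \left(-182\right) \frac{1}{9} = - \frac{182}{9}$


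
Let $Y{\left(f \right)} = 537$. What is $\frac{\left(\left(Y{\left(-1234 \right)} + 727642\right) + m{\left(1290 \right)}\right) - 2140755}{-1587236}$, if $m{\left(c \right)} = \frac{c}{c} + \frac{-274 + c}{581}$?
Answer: $\frac{820705059}{922184116} \approx 0.88996$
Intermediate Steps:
$m{\left(c \right)} = \frac{307}{581} + \frac{c}{581}$ ($m{\left(c \right)} = 1 + \left(-274 + c\right) \frac{1}{581} = 1 + \left(- \frac{274}{581} + \frac{c}{581}\right) = \frac{307}{581} + \frac{c}{581}$)
$\frac{\left(\left(Y{\left(-1234 \right)} + 727642\right) + m{\left(1290 \right)}\right) - 2140755}{-1587236} = \frac{\left(\left(537 + 727642\right) + \left(\frac{307}{581} + \frac{1}{581} \cdot 1290\right)\right) - 2140755}{-1587236} = \left(\left(728179 + \left(\frac{307}{581} + \frac{1290}{581}\right)\right) - 2140755\right) \left(- \frac{1}{1587236}\right) = \left(\left(728179 + \frac{1597}{581}\right) - 2140755\right) \left(- \frac{1}{1587236}\right) = \left(\frac{423073596}{581} - 2140755\right) \left(- \frac{1}{1587236}\right) = \left(- \frac{820705059}{581}\right) \left(- \frac{1}{1587236}\right) = \frac{820705059}{922184116}$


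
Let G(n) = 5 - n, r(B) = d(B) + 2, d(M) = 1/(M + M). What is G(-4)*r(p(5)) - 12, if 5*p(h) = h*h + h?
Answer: 27/4 ≈ 6.7500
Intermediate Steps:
d(M) = 1/(2*M)
p(h) = h/5 + h²/5 (p(h) = (h*h + h)/5 = (h² + h)/5 = (h + h²)/5 = h/5 + h²/5)
r(B) = 2 + 1/(2*B) (r(B) = 1/(2*B) + 2 = 2 + 1/(2*B))
G(-4)*r(p(5)) - 12 = (5 - 1*(-4))*(2 + 1/(2*(((⅕)*5*(1 + 5))))) - 12 = (5 + 4)*(2 + 1/(2*(((⅕)*5*6)))) - 12 = 9*(2 + (½)/6) - 12 = 9*(2 + (½)*(⅙)) - 12 = 9*(2 + 1/12) - 12 = 9*(25/12) - 12 = 75/4 - 12 = 27/4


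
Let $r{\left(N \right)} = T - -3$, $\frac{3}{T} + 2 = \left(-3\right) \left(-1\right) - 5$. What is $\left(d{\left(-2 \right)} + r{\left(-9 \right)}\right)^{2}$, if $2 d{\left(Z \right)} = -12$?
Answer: $\frac{225}{16} \approx 14.063$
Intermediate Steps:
$T = - \frac{3}{4}$ ($T = \frac{3}{-2 - 2} = \frac{3}{-4} = 3 \left(- \frac{1}{4}\right) = - \frac{3}{4} \approx -0.75$)
$d{\left(Z \right)} = -6$ ($d{\left(Z \right)} = \frac{1}{2} \left(-12\right) = -6$)
$r{\left(N \right)} = \frac{9}{4}$ ($r{\left(N \right)} = - \frac{3}{4} - -3 = - \frac{3}{4} + 3 = \frac{9}{4}$)
$\left(d{\left(-2 \right)} + r{\left(-9 \right)}\right)^{2} = \left(-6 + \frac{9}{4}\right)^{2} = \left(- \frac{15}{4}\right)^{2} = \frac{225}{16}$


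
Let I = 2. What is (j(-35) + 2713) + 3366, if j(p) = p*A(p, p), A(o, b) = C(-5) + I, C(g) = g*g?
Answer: 5134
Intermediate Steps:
C(g) = g**2
A(o, b) = 27 (A(o, b) = (-5)**2 + 2 = 25 + 2 = 27)
j(p) = 27*p (j(p) = p*27 = 27*p)
(j(-35) + 2713) + 3366 = (27*(-35) + 2713) + 3366 = (-945 + 2713) + 3366 = 1768 + 3366 = 5134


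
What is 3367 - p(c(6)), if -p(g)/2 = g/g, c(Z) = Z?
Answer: 3369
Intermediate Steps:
p(g) = -2 (p(g) = -2*g/g = -2*1 = -2)
3367 - p(c(6)) = 3367 - 1*(-2) = 3367 + 2 = 3369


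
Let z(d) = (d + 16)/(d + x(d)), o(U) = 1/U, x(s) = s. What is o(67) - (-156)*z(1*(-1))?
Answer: -78389/67 ≈ -1170.0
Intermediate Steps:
z(d) = (16 + d)/(2*d) (z(d) = (d + 16)/(d + d) = (16 + d)/((2*d)) = (16 + d)*(1/(2*d)) = (16 + d)/(2*d))
o(67) - (-156)*z(1*(-1)) = 1/67 - (-156)*(16 + 1*(-1))/(2*((1*(-1)))) = 1/67 - (-156)*(1/2)*(16 - 1)/(-1) = 1/67 - (-156)*(1/2)*(-1)*15 = 1/67 - (-156)*(-15)/2 = 1/67 - 1*1170 = 1/67 - 1170 = -78389/67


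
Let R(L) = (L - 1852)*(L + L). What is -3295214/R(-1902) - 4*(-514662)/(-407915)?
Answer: -15371052663389/2912557154820 ≈ -5.2775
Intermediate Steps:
R(L) = 2*L*(-1852 + L) (R(L) = (-1852 + L)*(2*L) = 2*L*(-1852 + L))
-3295214/R(-1902) - 4*(-514662)/(-407915) = -3295214*(-1/(3804*(-1852 - 1902))) - 4*(-514662)/(-407915) = -3295214/(2*(-1902)*(-3754)) + 2058648*(-1/407915) = -3295214/14280216 - 2058648/407915 = -3295214*1/14280216 - 2058648/407915 = -1647607/7140108 - 2058648/407915 = -15371052663389/2912557154820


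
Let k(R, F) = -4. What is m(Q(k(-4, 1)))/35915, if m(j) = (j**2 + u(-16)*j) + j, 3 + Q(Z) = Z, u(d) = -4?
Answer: 14/7183 ≈ 0.0019490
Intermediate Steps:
Q(Z) = -3 + Z
m(j) = j**2 - 3*j (m(j) = (j**2 - 4*j) + j = j**2 - 3*j)
m(Q(k(-4, 1)))/35915 = ((-3 - 4)*(-3 + (-3 - 4)))/35915 = -7*(-3 - 7)*(1/35915) = -7*(-10)*(1/35915) = 70*(1/35915) = 14/7183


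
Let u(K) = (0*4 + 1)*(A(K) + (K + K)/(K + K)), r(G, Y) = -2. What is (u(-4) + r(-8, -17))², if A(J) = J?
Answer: 25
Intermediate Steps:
u(K) = 1 + K (u(K) = (0*4 + 1)*(K + (K + K)/(K + K)) = (0 + 1)*(K + (2*K)/((2*K))) = 1*(K + (2*K)*(1/(2*K))) = 1*(K + 1) = 1*(1 + K) = 1 + K)
(u(-4) + r(-8, -17))² = ((1 - 4) - 2)² = (-3 - 2)² = (-5)² = 25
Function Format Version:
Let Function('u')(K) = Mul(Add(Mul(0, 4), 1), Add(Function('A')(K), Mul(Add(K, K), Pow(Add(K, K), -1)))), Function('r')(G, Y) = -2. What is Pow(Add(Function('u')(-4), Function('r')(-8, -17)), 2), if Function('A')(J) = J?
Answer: 25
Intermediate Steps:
Function('u')(K) = Add(1, K) (Function('u')(K) = Mul(Add(Mul(0, 4), 1), Add(K, Mul(Add(K, K), Pow(Add(K, K), -1)))) = Mul(Add(0, 1), Add(K, Mul(Mul(2, K), Pow(Mul(2, K), -1)))) = Mul(1, Add(K, Mul(Mul(2, K), Mul(Rational(1, 2), Pow(K, -1))))) = Mul(1, Add(K, 1)) = Mul(1, Add(1, K)) = Add(1, K))
Pow(Add(Function('u')(-4), Function('r')(-8, -17)), 2) = Pow(Add(Add(1, -4), -2), 2) = Pow(Add(-3, -2), 2) = Pow(-5, 2) = 25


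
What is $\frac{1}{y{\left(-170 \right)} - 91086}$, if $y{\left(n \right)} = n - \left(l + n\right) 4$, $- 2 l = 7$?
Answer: $- \frac{1}{90562} \approx -1.1042 \cdot 10^{-5}$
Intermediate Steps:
$l = - \frac{7}{2}$ ($l = \left(- \frac{1}{2}\right) 7 = - \frac{7}{2} \approx -3.5$)
$y{\left(n \right)} = 14 - 3 n$ ($y{\left(n \right)} = n - \left(- \frac{7}{2} + n\right) 4 = n - \left(-14 + 4 n\right) = 14 - 3 n$)
$\frac{1}{y{\left(-170 \right)} - 91086} = \frac{1}{\left(14 - -510\right) - 91086} = \frac{1}{\left(14 + 510\right) - 91086} = \frac{1}{524 - 91086} = \frac{1}{-90562} = - \frac{1}{90562}$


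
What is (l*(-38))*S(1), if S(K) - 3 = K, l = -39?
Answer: 5928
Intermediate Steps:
S(K) = 3 + K
(l*(-38))*S(1) = (-39*(-38))*(3 + 1) = 1482*4 = 5928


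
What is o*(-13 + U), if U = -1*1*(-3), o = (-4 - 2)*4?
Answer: 240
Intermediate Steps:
o = -24 (o = -6*4 = -24)
U = 3 (U = -1*(-3) = 3)
o*(-13 + U) = -24*(-13 + 3) = -24*(-10) = 240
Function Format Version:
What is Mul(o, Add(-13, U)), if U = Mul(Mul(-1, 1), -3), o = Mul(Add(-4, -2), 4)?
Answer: 240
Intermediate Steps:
o = -24 (o = Mul(-6, 4) = -24)
U = 3 (U = Mul(-1, -3) = 3)
Mul(o, Add(-13, U)) = Mul(-24, Add(-13, 3)) = Mul(-24, -10) = 240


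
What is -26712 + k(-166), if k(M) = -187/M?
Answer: -4434005/166 ≈ -26711.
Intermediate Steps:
-26712 + k(-166) = -26712 - 187/(-166) = -26712 - 187*(-1/166) = -26712 + 187/166 = -4434005/166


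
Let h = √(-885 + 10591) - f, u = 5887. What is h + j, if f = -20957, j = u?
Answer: 26844 + √9706 ≈ 26943.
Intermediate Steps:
j = 5887
h = 20957 + √9706 (h = √(-885 + 10591) - 1*(-20957) = √9706 + 20957 = 20957 + √9706 ≈ 21056.)
h + j = (20957 + √9706) + 5887 = 26844 + √9706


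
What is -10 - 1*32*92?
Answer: -2954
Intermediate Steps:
-10 - 1*32*92 = -10 - 32*92 = -10 - 2944 = -2954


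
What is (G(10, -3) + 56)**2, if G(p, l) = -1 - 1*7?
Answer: 2304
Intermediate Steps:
G(p, l) = -8 (G(p, l) = -1 - 7 = -8)
(G(10, -3) + 56)**2 = (-8 + 56)**2 = 48**2 = 2304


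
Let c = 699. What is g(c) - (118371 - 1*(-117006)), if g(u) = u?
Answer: -234678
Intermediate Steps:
g(c) - (118371 - 1*(-117006)) = 699 - (118371 - 1*(-117006)) = 699 - (118371 + 117006) = 699 - 1*235377 = 699 - 235377 = -234678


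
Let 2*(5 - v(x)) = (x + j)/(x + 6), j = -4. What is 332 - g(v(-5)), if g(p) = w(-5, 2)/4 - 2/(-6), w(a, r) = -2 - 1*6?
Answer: 1001/3 ≈ 333.67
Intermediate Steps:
v(x) = 5 - (-4 + x)/(2*(6 + x)) (v(x) = 5 - (x - 4)/(2*(x + 6)) = 5 - (-4 + x)/(2*(6 + x)))
w(a, r) = -8 (w(a, r) = -2 - 6 = -8)
g(p) = -5/3 (g(p) = -8/4 - 2/(-6) = -8*¼ - 2*(-⅙) = -2 + ⅓ = -5/3)
332 - g(v(-5)) = 332 - 1*(-5/3) = 332 + 5/3 = 1001/3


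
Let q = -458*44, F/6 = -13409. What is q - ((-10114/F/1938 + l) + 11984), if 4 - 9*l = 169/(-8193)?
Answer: -20526373634025023/638725673718 ≈ -32136.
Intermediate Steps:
F = -80454 (F = 6*(-13409) = -80454)
l = 32941/73737 (l = 4/9 - 169/(9*(-8193)) = 4/9 - 169*(-1)/(9*8193) = 4/9 - ⅑*(-169/8193) = 4/9 + 169/73737 = 32941/73737 ≈ 0.44674)
q = -20152
q - ((-10114/F/1938 + l) + 11984) = -20152 - ((-10114/(-80454)/1938 + 32941/73737) + 11984) = -20152 - ((-10114*(-1/80454)*(1/1938) + 32941/73737) + 11984) = -20152 - (((5057/40227)*(1/1938) + 32941/73737) + 11984) = -20152 - ((5057/77959926 + 32941/73737) + 11984) = -20152 - (285383423375/638725673718 + 11984) = -20152 - 1*7654773857259887/638725673718 = -20152 - 7654773857259887/638725673718 = -20526373634025023/638725673718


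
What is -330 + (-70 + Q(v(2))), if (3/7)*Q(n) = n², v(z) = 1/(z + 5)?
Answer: -8399/21 ≈ -399.95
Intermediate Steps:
v(z) = 1/(5 + z)
Q(n) = 7*n²/3
-330 + (-70 + Q(v(2))) = -330 + (-70 + 7*(1/(5 + 2))²/3) = -330 + (-70 + 7*(1/7)²/3) = -330 + (-70 + 7*(⅐)²/3) = -330 + (-70 + (7/3)*(1/49)) = -330 + (-70 + 1/21) = -330 - 1469/21 = -8399/21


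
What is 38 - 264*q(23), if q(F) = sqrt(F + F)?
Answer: 38 - 264*sqrt(46) ≈ -1752.5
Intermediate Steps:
q(F) = sqrt(2)*sqrt(F) (q(F) = sqrt(2*F) = sqrt(2)*sqrt(F))
38 - 264*q(23) = 38 - 264*sqrt(2)*sqrt(23) = 38 - 264*sqrt(46)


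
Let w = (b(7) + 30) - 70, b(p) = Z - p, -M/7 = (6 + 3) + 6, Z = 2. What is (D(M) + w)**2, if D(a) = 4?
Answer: 1681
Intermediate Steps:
M = -105 (M = -7*((6 + 3) + 6) = -7*(9 + 6) = -7*15 = -105)
b(p) = 2 - p
w = -45 (w = ((2 - 1*7) + 30) - 70 = ((2 - 7) + 30) - 70 = (-5 + 30) - 70 = 25 - 70 = -45)
(D(M) + w)**2 = (4 - 45)**2 = (-41)**2 = 1681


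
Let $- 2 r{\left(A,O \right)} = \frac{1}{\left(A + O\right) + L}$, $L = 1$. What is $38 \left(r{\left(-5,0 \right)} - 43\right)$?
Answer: $- \frac{6517}{4} \approx -1629.3$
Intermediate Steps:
$r{\left(A,O \right)} = - \frac{1}{2 \left(1 + A + O\right)}$ ($r{\left(A,O \right)} = - \frac{1}{2 \left(\left(A + O\right) + 1\right)} = - \frac{1}{2 \left(1 + A + O\right)}$)
$38 \left(r{\left(-5,0 \right)} - 43\right) = 38 \left(- \frac{1}{2 + 2 \left(-5\right) + 2 \cdot 0} - 43\right) = 38 \left(- \frac{1}{2 - 10 + 0} - 43\right) = 38 \left(- \frac{1}{-8} - 43\right) = 38 \left(\left(-1\right) \left(- \frac{1}{8}\right) - 43\right) = 38 \left(\frac{1}{8} - 43\right) = 38 \left(- \frac{343}{8}\right) = - \frac{6517}{4}$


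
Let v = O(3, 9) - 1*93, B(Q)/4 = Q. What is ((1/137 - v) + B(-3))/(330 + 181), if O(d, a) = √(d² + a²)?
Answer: 11098/70007 - 3*√10/511 ≈ 0.13996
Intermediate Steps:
O(d, a) = √(a² + d²)
B(Q) = 4*Q
v = -93 + 3*√10 (v = √(9² + 3²) - 1*93 = √(81 + 9) - 93 = √90 - 93 = 3*√10 - 93 = -93 + 3*√10 ≈ -83.513)
((1/137 - v) + B(-3))/(330 + 181) = ((1/137 - (-93 + 3*√10)) + 4*(-3))/(330 + 181) = ((1/137 + (93 - 3*√10)) - 12)/511 = ((12742/137 - 3*√10) - 12)*(1/511) = (11098/137 - 3*√10)*(1/511) = 11098/70007 - 3*√10/511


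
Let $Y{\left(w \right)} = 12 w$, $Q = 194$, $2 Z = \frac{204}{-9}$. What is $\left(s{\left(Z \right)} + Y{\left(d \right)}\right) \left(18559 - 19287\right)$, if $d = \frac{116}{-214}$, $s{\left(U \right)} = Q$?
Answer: $- \frac{14605136}{107} \approx -1.365 \cdot 10^{5}$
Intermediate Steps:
$Z = - \frac{34}{3}$ ($Z = \frac{204 \frac{1}{-9}}{2} = \frac{204 \left(- \frac{1}{9}\right)}{2} = \frac{1}{2} \left(- \frac{68}{3}\right) = - \frac{34}{3} \approx -11.333$)
$s{\left(U \right)} = 194$
$d = - \frac{58}{107}$ ($d = 116 \left(- \frac{1}{214}\right) = - \frac{58}{107} \approx -0.54206$)
$\left(s{\left(Z \right)} + Y{\left(d \right)}\right) \left(18559 - 19287\right) = \left(194 + 12 \left(- \frac{58}{107}\right)\right) \left(18559 - 19287\right) = \left(194 - \frac{696}{107}\right) \left(-728\right) = \frac{20062}{107} \left(-728\right) = - \frac{14605136}{107}$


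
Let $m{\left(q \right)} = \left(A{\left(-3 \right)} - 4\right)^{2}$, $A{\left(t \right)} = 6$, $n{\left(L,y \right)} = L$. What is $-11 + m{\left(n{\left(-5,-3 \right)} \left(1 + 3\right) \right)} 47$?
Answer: $177$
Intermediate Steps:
$m{\left(q \right)} = 4$ ($m{\left(q \right)} = \left(6 - 4\right)^{2} = 2^{2} = 4$)
$-11 + m{\left(n{\left(-5,-3 \right)} \left(1 + 3\right) \right)} 47 = -11 + 4 \cdot 47 = -11 + 188 = 177$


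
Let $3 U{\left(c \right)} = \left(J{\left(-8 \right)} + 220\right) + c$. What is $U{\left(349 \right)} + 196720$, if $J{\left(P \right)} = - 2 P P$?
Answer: $196867$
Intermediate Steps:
$J{\left(P \right)} = - 2 P^{2}$
$U{\left(c \right)} = \frac{92}{3} + \frac{c}{3}$ ($U{\left(c \right)} = \frac{\left(- 2 \left(-8\right)^{2} + 220\right) + c}{3} = \frac{\left(\left(-2\right) 64 + 220\right) + c}{3} = \frac{\left(-128 + 220\right) + c}{3} = \frac{92 + c}{3} = \frac{92}{3} + \frac{c}{3}$)
$U{\left(349 \right)} + 196720 = \left(\frac{92}{3} + \frac{1}{3} \cdot 349\right) + 196720 = \left(\frac{92}{3} + \frac{349}{3}\right) + 196720 = 147 + 196720 = 196867$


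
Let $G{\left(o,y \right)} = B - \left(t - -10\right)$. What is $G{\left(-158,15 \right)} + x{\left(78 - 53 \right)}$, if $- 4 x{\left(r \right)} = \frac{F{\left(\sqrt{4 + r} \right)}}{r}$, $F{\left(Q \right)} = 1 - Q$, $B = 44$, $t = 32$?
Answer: $\frac{199}{100} + \frac{\sqrt{29}}{100} \approx 2.0438$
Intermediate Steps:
$G{\left(o,y \right)} = 2$ ($G{\left(o,y \right)} = 44 - \left(32 - -10\right) = 44 - \left(32 + 10\right) = 44 - 42 = 2$)
$x{\left(r \right)} = - \frac{1 - \sqrt{4 + r}}{4 r}$ ($x{\left(r \right)} = - \frac{\left(1 - \sqrt{4 + r}\right) \frac{1}{r}}{4} = - \frac{\frac{1}{r} \left(1 - \sqrt{4 + r}\right)}{4} = - \frac{1 - \sqrt{4 + r}}{4 r}$)
$G{\left(-158,15 \right)} + x{\left(78 - 53 \right)} = 2 + \frac{-1 + \sqrt{4 + \left(78 - 53\right)}}{4 \left(78 - 53\right)} = 2 + \frac{-1 + \sqrt{4 + 25}}{4 \cdot 25} = 2 + \frac{1}{4} \cdot \frac{1}{25} \left(-1 + \sqrt{29}\right) = 2 - \left(\frac{1}{100} - \frac{\sqrt{29}}{100}\right) = \frac{199}{100} + \frac{\sqrt{29}}{100}$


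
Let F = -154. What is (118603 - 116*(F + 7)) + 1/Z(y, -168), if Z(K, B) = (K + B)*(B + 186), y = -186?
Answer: 864393659/6372 ≈ 1.3566e+5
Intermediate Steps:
Z(K, B) = (186 + B)*(B + K) (Z(K, B) = (B + K)*(186 + B) = (186 + B)*(B + K))
(118603 - 116*(F + 7)) + 1/Z(y, -168) = (118603 - 116*(-154 + 7)) + 1/((-168)² + 186*(-168) + 186*(-186) - 168*(-186)) = (118603 - 116*(-147)) + 1/(28224 - 31248 - 34596 + 31248) = (118603 + 17052) + 1/(-6372) = 135655 - 1/6372 = 864393659/6372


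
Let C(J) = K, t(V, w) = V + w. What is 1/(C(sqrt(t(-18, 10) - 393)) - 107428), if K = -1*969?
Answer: -1/108397 ≈ -9.2253e-6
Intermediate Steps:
K = -969
C(J) = -969
1/(C(sqrt(t(-18, 10) - 393)) - 107428) = 1/(-969 - 107428) = 1/(-108397) = -1/108397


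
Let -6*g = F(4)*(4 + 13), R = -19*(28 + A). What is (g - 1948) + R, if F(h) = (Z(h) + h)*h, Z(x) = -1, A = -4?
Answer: -2438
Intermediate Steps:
R = -456 (R = -19*(28 - 4) = -19*24 = -456)
F(h) = h*(-1 + h) (F(h) = (-1 + h)*h = h*(-1 + h))
g = -34 (g = -4*(-1 + 4)*(4 + 13)/6 = -4*3*17/6 = -2*17 = -1/6*204 = -34)
(g - 1948) + R = (-34 - 1948) - 456 = -1982 - 456 = -2438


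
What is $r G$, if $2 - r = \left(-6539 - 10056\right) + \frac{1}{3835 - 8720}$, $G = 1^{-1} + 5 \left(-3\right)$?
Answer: $- \frac{1135068844}{4885} \approx -2.3236 \cdot 10^{5}$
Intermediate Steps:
$G = -14$ ($G = 1 - 15 = -14$)
$r = \frac{81076346}{4885}$ ($r = 2 - \left(\left(-6539 - 10056\right) + \frac{1}{3835 - 8720}\right) = 2 - \left(\left(-6539 - 10056\right) + \frac{1}{-4885}\right) = 2 - \left(-16595 - \frac{1}{4885}\right) = 2 - - \frac{81066576}{4885} = 2 + \frac{81066576}{4885} = \frac{81076346}{4885} \approx 16597.0$)
$r G = \frac{81076346}{4885} \left(-14\right) = - \frac{1135068844}{4885}$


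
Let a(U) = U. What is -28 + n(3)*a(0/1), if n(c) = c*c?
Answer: -28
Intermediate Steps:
n(c) = c²
-28 + n(3)*a(0/1) = -28 + 3²*(0/1) = -28 + 9*(0*1) = -28 + 9*0 = -28 + 0 = -28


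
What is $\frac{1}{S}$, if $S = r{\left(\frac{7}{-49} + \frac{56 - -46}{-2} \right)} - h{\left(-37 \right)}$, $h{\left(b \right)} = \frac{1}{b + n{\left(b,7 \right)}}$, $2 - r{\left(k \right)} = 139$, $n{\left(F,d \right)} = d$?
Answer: $- \frac{30}{4109} \approx -0.007301$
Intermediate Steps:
$r{\left(k \right)} = -137$ ($r{\left(k \right)} = 2 - 139 = -137$)
$h{\left(b \right)} = \frac{1}{7 + b}$ ($h{\left(b \right)} = \frac{1}{b + 7} = \frac{1}{7 + b}$)
$S = - \frac{4109}{30}$ ($S = -137 - \frac{1}{7 - 37} = -137 - \frac{1}{-30} = -137 - - \frac{1}{30} = -137 + \frac{1}{30} = - \frac{4109}{30} \approx -136.97$)
$\frac{1}{S} = \frac{1}{- \frac{4109}{30}} = - \frac{30}{4109}$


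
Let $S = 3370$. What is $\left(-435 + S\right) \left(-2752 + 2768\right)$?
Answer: $46960$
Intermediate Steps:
$\left(-435 + S\right) \left(-2752 + 2768\right) = \left(-435 + 3370\right) \left(-2752 + 2768\right) = 2935 \cdot 16 = 46960$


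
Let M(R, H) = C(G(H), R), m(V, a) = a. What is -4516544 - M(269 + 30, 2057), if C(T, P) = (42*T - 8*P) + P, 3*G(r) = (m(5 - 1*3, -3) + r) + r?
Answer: -4572005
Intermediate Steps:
G(r) = -1 + 2*r/3 (G(r) = ((-3 + r) + r)/3 = (-3 + 2*r)/3 = -1 + 2*r/3)
C(T, P) = -7*P + 42*T (C(T, P) = (-8*P + 42*T) + P = -7*P + 42*T)
M(R, H) = -42 - 7*R + 28*H (M(R, H) = -7*R + 42*(-1 + 2*H/3) = -7*R + (-42 + 28*H) = -42 - 7*R + 28*H)
-4516544 - M(269 + 30, 2057) = -4516544 - (-42 - 7*(269 + 30) + 28*2057) = -4516544 - (-42 - 7*299 + 57596) = -4516544 - (-42 - 2093 + 57596) = -4516544 - 1*55461 = -4516544 - 55461 = -4572005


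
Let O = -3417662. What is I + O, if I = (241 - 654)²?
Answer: -3247093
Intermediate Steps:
I = 170569 (I = (-413)² = 170569)
I + O = 170569 - 3417662 = -3247093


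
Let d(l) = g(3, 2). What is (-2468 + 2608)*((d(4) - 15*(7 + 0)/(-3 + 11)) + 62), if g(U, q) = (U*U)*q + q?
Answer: 19285/2 ≈ 9642.5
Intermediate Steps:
g(U, q) = q + q*U² (g(U, q) = U²*q + q = q*U² + q = q + q*U²)
d(l) = 20 (d(l) = 2*(1 + 3²) = 2*(1 + 9) = 2*10 = 20)
(-2468 + 2608)*((d(4) - 15*(7 + 0)/(-3 + 11)) + 62) = (-2468 + 2608)*((20 - 15*(7 + 0)/(-3 + 11)) + 62) = 140*((20 - 105/8) + 62) = 140*(55/8 + 62) = 140*(551/8) = 19285/2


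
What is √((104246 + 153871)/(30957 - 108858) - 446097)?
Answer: I*√300798789522346/25967 ≈ 667.91*I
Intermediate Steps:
√((104246 + 153871)/(30957 - 108858) - 446097) = √(258117/(-77901) - 446097) = √(258117*(-1/77901) - 446097) = √(-86039/25967 - 446097) = √(-11583886838/25967) = I*√300798789522346/25967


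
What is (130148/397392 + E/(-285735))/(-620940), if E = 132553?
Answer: 143404287/652842535271600 ≈ 2.1966e-7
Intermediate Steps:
(130148/397392 + E/(-285735))/(-620940) = (130148/397392 + 132553/(-285735))/(-620940) = (130148*(1/397392) + 132553*(-1/285735))*(-1/620940) = (32537/99348 - 132553/285735)*(-1/620940) = -430212861/3154133420*(-1/620940) = 143404287/652842535271600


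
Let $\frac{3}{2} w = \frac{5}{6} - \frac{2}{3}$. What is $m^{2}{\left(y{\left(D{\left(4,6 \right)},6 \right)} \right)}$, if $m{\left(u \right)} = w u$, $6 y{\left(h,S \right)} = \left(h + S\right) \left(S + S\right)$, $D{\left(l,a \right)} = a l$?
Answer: $\frac{400}{9} \approx 44.444$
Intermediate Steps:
$w = \frac{1}{9}$ ($w = \frac{2 \left(\frac{5}{6} - \frac{2}{3}\right)}{3} = \frac{2}{3} \cdot \frac{1}{6} = \frac{1}{9} \approx 0.11111$)
$y{\left(h,S \right)} = \frac{S \left(S + h\right)}{3}$ ($y{\left(h,S \right)} = \frac{\left(h + S\right) \left(S + S\right)}{6} = \frac{\left(S + h\right) 2 S}{6} = \frac{2 S \left(S + h\right)}{6} = \frac{S \left(S + h\right)}{3}$)
$m{\left(u \right)} = \frac{u}{9}$
$m^{2}{\left(y{\left(D{\left(4,6 \right)},6 \right)} \right)} = \left(\frac{\frac{1}{3} \cdot 6 \left(6 + 6 \cdot 4\right)}{9}\right)^{2} = \left(\frac{\frac{1}{3} \cdot 6 \left(6 + 24\right)}{9}\right)^{2} = \left(\frac{\frac{1}{3} \cdot 6 \cdot 30}{9}\right)^{2} = \left(\frac{1}{9} \cdot 60\right)^{2} = \left(\frac{20}{3}\right)^{2} = \frac{400}{9}$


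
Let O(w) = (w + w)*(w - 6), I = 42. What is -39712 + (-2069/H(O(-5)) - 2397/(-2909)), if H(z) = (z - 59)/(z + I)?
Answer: -6806355953/148359 ≈ -45878.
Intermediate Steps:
O(w) = 2*w*(-6 + w) (O(w) = (2*w)*(-6 + w) = 2*w*(-6 + w))
H(z) = (-59 + z)/(42 + z) (H(z) = (z - 59)/(z + 42) = (-59 + z)/(42 + z))
-39712 + (-2069/H(O(-5)) - 2397/(-2909)) = -39712 + (-2069*(42 + 2*(-5)*(-6 - 5))/(-59 + 2*(-5)*(-6 - 5)) - 2397/(-2909)) = -39712 + (-2069*(42 + 2*(-5)*(-11))/(-59 + 2*(-5)*(-11)) - 2397*(-1/2909)) = -39712 + (-2069*(42 + 110)/(-59 + 110) + 2397/2909) = -39712 + (-2069/(51/152) + 2397/2909) = -39712 + (-2069/((1/152)*51) + 2397/2909) = -39712 + (-2069/51/152 + 2397/2909) = -39712 + (-2069*152/51 + 2397/2909) = -39712 + (-314488/51 + 2397/2909) = -39712 - 914723345/148359 = -6806355953/148359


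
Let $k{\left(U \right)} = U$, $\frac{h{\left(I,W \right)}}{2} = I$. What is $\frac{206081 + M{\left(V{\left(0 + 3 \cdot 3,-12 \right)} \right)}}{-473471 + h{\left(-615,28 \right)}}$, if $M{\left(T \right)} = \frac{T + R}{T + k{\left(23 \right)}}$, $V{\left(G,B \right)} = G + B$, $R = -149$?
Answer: $- \frac{1030367}{2373505} \approx -0.43411$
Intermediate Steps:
$h{\left(I,W \right)} = 2 I$
$V{\left(G,B \right)} = B + G$
$M{\left(T \right)} = \frac{-149 + T}{23 + T}$ ($M{\left(T \right)} = \frac{T - 149}{T + 23} = \frac{-149 + T}{23 + T}$)
$\frac{206081 + M{\left(V{\left(0 + 3 \cdot 3,-12 \right)} \right)}}{-473471 + h{\left(-615,28 \right)}} = \frac{206081 + \frac{-149 + \left(-12 + \left(0 + 3 \cdot 3\right)\right)}{23 + \left(-12 + \left(0 + 3 \cdot 3\right)\right)}}{-473471 + 2 \left(-615\right)} = \frac{206081 + \frac{-149 + \left(-12 + \left(0 + 9\right)\right)}{23 + \left(-12 + \left(0 + 9\right)\right)}}{-473471 - 1230} = \frac{206081 + \frac{-149 + \left(-12 + 9\right)}{23 + \left(-12 + 9\right)}}{-474701} = \left(206081 + \frac{-149 - 3}{23 - 3}\right) \left(- \frac{1}{474701}\right) = \left(206081 + \frac{1}{20} \left(-152\right)\right) \left(- \frac{1}{474701}\right) = \left(206081 - \frac{38}{5}\right) \left(- \frac{1}{474701}\right) = \frac{1030367}{5} \left(- \frac{1}{474701}\right) = - \frac{1030367}{2373505}$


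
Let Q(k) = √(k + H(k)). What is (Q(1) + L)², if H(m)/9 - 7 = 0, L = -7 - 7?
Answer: 36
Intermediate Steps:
L = -14
H(m) = 63 (H(m) = 63 + 9*0 = 63 + 0 = 63)
Q(k) = √(63 + k) (Q(k) = √(k + 63) = √(63 + k))
(Q(1) + L)² = (√(63 + 1) - 14)² = (√64 - 14)² = (8 - 14)² = (-6)² = 36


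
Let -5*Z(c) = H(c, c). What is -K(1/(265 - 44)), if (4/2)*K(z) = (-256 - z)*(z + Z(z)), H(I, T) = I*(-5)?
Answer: 56577/48841 ≈ 1.1584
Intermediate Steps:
H(I, T) = -5*I
Z(c) = c (Z(c) = -(-1)*c = c)
K(z) = z*(-256 - z) (K(z) = ((-256 - z)*(z + z))/2 = ((-256 - z)*(2*z))/2 = (2*z*(-256 - z))/2 = z*(-256 - z))
-K(1/(265 - 44)) = -(-256 - 1/(265 - 44))/(265 - 44) = -(-256 - 1/221)/221 = -(-56577)/(221*221) = -1*(-56577/48841) = 56577/48841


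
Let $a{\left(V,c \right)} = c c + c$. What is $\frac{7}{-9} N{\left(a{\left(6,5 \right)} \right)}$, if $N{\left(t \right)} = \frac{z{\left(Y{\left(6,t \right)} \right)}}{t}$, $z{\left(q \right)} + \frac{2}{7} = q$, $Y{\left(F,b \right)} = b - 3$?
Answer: $- \frac{187}{270} \approx -0.69259$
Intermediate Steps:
$Y{\left(F,b \right)} = -3 + b$
$a{\left(V,c \right)} = c + c^{2}$ ($a{\left(V,c \right)} = c^{2} + c = c + c^{2}$)
$z{\left(q \right)} = - \frac{2}{7} + q$
$N{\left(t \right)} = \frac{- \frac{23}{7} + t}{t}$ ($N{\left(t \right)} = \frac{- \frac{2}{7} + \left(-3 + t\right)}{t} = \frac{- \frac{23}{7} + t}{t}$)
$\frac{7}{-9} N{\left(a{\left(6,5 \right)} \right)} = \frac{7}{-9} \frac{- \frac{23}{7} + 5 \left(1 + 5\right)}{5 \left(1 + 5\right)} = 7 \left(- \frac{1}{9}\right) \frac{- \frac{23}{7} + 5 \cdot 6}{5 \cdot 6} = - \frac{7 \frac{- \frac{23}{7} + 30}{30}}{9} = - \frac{7 \cdot \frac{1}{30} \cdot \frac{187}{7}}{9} = \left(- \frac{7}{9}\right) \frac{187}{210} = - \frac{187}{270}$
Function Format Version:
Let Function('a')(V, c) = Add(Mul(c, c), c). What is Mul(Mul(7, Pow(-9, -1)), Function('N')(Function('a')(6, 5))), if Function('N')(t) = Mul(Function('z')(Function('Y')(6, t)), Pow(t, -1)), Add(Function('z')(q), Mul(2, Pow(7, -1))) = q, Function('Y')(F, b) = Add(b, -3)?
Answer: Rational(-187, 270) ≈ -0.69259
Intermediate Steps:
Function('Y')(F, b) = Add(-3, b)
Function('a')(V, c) = Add(c, Pow(c, 2)) (Function('a')(V, c) = Add(Pow(c, 2), c) = Add(c, Pow(c, 2)))
Function('z')(q) = Add(Rational(-2, 7), q)
Function('N')(t) = Mul(Pow(t, -1), Add(Rational(-23, 7), t)) (Function('N')(t) = Mul(Add(Rational(-2, 7), Add(-3, t)), Pow(t, -1)) = Mul(Add(Rational(-23, 7), t), Pow(t, -1)) = Mul(Pow(t, -1), Add(Rational(-23, 7), t)))
Mul(Mul(7, Pow(-9, -1)), Function('N')(Function('a')(6, 5))) = Mul(Mul(7, Pow(-9, -1)), Mul(Pow(Mul(5, Add(1, 5)), -1), Add(Rational(-23, 7), Mul(5, Add(1, 5))))) = Mul(Mul(7, Rational(-1, 9)), Mul(Pow(Mul(5, 6), -1), Add(Rational(-23, 7), Mul(5, 6)))) = Mul(Rational(-7, 9), Mul(Pow(30, -1), Add(Rational(-23, 7), 30))) = Mul(Rational(-7, 9), Mul(Rational(1, 30), Rational(187, 7))) = Mul(Rational(-7, 9), Rational(187, 210)) = Rational(-187, 270)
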